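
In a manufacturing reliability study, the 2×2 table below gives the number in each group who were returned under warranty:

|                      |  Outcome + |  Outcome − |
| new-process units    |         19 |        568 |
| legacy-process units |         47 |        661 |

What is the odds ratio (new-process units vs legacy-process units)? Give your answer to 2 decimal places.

OR = 0.47

odds, new-process units = 19/568 = 0.03345
odds, legacy-process units = 47/661 = 0.07110
OR = 0.03345 / 0.07110 = 0.47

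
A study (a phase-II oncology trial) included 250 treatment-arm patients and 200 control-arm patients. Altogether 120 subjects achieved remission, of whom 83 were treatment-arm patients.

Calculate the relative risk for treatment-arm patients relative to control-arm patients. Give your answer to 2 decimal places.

treatment-arm patients without the outcome: 250 − 83 = 167
control-arm patients with the outcome: 120 − 83 = 37
control-arm patients without the outcome: 200 − 37 = 163
risk, treatment-arm patients = 83/250 = 0.3320
risk, control-arm patients = 37/200 = 0.1850
RR = 0.3320 / 0.1850 = 1.79

RR = 1.79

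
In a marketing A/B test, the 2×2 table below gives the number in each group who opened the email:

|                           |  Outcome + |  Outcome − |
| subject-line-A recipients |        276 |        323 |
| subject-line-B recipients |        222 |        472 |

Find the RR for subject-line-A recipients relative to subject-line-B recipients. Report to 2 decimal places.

risk, subject-line-A recipients = 276/599 = 0.4608
risk, subject-line-B recipients = 222/694 = 0.3199
RR = 0.4608 / 0.3199 = 1.44

RR = 1.44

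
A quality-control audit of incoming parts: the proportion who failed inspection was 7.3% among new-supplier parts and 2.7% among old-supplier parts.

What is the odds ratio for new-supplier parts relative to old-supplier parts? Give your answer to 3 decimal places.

odds, new-supplier parts = 0.07300/0.92700 = 0.07875
odds, old-supplier parts = 0.02700/0.97300 = 0.02775
OR = 0.07875 / 0.02775 = 2.838

OR ≈ 2.838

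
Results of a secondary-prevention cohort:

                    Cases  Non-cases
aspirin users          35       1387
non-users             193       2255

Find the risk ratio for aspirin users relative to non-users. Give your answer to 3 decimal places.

risk, aspirin users = 35/1422 = 0.02461
risk, non-users = 193/2448 = 0.07884
RR = 0.02461 / 0.07884 = 0.312

0.312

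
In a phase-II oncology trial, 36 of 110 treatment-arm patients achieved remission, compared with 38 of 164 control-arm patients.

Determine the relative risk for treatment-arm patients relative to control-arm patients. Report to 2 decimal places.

risk, treatment-arm patients = 36/110 = 0.3273
risk, control-arm patients = 38/164 = 0.2317
RR = 0.3273 / 0.2317 = 1.41

1.41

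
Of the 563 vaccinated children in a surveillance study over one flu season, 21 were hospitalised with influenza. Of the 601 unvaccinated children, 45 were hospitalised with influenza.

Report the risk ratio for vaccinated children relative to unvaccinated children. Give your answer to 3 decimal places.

0.498

risk, vaccinated children = 21/563 = 0.03730
risk, unvaccinated children = 45/601 = 0.07488
RR = 0.03730 / 0.07488 = 0.498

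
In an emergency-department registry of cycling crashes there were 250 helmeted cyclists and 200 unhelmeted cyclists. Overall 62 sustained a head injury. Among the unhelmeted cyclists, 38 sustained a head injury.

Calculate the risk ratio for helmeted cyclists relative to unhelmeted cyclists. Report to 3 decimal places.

RR = 0.505

helmeted cyclists with the outcome: 62 − 38 = 24
helmeted cyclists without the outcome: 250 − 24 = 226
unhelmeted cyclists without the outcome: 200 − 38 = 162
risk, helmeted cyclists = 24/250 = 0.0960
risk, unhelmeted cyclists = 38/200 = 0.1900
RR = 0.0960 / 0.1900 = 0.505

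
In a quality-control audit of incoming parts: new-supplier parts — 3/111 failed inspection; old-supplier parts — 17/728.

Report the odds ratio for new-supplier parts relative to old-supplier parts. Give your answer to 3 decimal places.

OR = (3 × 711) / (108 × 17) = 2133/1836 ≈ 1.162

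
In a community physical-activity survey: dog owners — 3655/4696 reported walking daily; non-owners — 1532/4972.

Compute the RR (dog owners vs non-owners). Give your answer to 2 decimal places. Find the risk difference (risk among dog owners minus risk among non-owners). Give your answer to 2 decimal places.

risk, dog owners = 3655/4696 = 0.7783
risk, non-owners = 1532/4972 = 0.3081
RR = 0.7783 / 0.3081 = 2.53
risk difference = 0.7783 − 0.3081 = 0.47

RR = 2.53; RD = 0.47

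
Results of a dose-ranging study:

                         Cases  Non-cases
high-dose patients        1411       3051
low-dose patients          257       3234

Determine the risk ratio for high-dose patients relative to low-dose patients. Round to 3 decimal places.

risk, high-dose patients = 1411/4462 = 0.3162
risk, low-dose patients = 257/3491 = 0.0736
RR = 0.3162 / 0.0736 = 4.296

RR ≈ 4.296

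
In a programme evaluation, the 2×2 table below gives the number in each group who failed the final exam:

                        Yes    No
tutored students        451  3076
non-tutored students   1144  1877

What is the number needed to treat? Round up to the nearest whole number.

4

risk, tutored students = 451/3527 = 0.127871
risk, non-tutored students = 1144/3021 = 0.378683
absolute risk difference = 0.250812
1 / 0.250812 = 3.987 → round up → 4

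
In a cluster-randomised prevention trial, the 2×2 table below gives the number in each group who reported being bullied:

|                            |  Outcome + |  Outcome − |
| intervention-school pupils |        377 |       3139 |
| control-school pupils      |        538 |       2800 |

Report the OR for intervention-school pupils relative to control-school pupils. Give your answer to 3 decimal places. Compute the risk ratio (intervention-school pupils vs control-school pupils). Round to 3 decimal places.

OR = (377 × 2800) / (3139 × 538) = 1055600/1688782 ≈ 0.625
risk, intervention-school pupils = 377/3516 = 0.1072
risk, control-school pupils = 538/3338 = 0.1612
RR = 0.1072 / 0.1612 = 0.665

OR = 0.625; RR = 0.665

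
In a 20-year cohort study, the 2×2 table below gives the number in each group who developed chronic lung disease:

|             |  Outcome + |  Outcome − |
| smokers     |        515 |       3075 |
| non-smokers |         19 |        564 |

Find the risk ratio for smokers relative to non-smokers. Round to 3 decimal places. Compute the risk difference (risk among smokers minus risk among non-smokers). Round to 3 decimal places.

RR = 4.402; RD = 0.111

risk, smokers = 515/3590 = 0.14345
risk, non-smokers = 19/583 = 0.03259
RR = 0.14345 / 0.03259 = 4.402
risk difference = 0.14345 − 0.03259 = 0.111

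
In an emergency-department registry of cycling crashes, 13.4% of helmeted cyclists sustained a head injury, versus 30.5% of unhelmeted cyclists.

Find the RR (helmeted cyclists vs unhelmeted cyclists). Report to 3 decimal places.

RR = 0.1340 / 0.3050 = 0.439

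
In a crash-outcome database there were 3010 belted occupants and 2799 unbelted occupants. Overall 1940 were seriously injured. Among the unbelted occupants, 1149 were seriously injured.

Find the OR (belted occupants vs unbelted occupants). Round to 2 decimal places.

OR = 0.51

belted occupants with the outcome: 1940 − 1149 = 791
belted occupants without the outcome: 3010 − 791 = 2219
unbelted occupants without the outcome: 2799 − 1149 = 1650
OR = (791 × 1650) / (2219 × 1149) = 1305150/2549631 ≈ 0.51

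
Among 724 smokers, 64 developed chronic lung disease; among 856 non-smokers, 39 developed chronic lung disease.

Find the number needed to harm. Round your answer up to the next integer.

24

risk, smokers = 64/724 = 0.088398
risk, non-smokers = 39/856 = 0.045561
absolute risk difference = 0.042837
1 / 0.042837 = 23.344 → round up → 24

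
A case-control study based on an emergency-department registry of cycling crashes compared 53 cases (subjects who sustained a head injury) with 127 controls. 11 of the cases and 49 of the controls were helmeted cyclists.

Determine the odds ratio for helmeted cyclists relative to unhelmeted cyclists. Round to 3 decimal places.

OR = (11 × 78) / (49 × 42) = 858/2058 ≈ 0.417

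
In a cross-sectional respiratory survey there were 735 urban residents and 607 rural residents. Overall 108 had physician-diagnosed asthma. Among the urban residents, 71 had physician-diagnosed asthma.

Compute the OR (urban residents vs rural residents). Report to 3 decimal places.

urban residents without the outcome: 735 − 71 = 664
rural residents with the outcome: 108 − 71 = 37
rural residents without the outcome: 607 − 37 = 570
OR = (71 × 570) / (664 × 37) = 40470/24568 ≈ 1.647

1.647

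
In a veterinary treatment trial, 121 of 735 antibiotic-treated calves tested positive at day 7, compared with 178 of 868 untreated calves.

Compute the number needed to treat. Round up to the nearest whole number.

risk, antibiotic-treated calves = 121/735 = 0.164626
risk, untreated calves = 178/868 = 0.205069
absolute risk difference = 0.040443
1 / 0.040443 = 24.726 → round up → 25

NNT ≈ 25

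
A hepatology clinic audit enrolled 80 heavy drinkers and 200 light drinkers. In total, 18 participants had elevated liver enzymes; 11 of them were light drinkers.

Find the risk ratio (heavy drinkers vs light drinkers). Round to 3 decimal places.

RR = 1.591

heavy drinkers with the outcome: 18 − 11 = 7
heavy drinkers without the outcome: 80 − 7 = 73
light drinkers without the outcome: 200 − 11 = 189
risk, heavy drinkers = 7/80 = 0.0875
risk, light drinkers = 11/200 = 0.0550
RR = 0.0875 / 0.0550 = 1.591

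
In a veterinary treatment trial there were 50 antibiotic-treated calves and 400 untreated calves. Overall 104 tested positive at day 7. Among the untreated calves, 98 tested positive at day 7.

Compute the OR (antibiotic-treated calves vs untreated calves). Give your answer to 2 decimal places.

antibiotic-treated calves with the outcome: 104 − 98 = 6
antibiotic-treated calves without the outcome: 50 − 6 = 44
untreated calves without the outcome: 400 − 98 = 302
OR = (6 × 302) / (44 × 98) = 1812/4312 ≈ 0.42

OR = 0.42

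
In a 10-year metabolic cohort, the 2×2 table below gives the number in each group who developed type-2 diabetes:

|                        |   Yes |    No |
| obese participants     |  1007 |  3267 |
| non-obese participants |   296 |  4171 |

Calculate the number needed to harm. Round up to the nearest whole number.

6

risk, obese participants = 1007/4274 = 0.235611
risk, non-obese participants = 296/4467 = 0.066264
absolute risk difference = 0.169347
1 / 0.169347 = 5.905 → round up → 6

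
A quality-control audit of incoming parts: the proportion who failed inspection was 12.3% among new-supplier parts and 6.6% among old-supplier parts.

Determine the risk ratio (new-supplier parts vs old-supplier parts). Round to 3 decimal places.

RR = 0.1230 / 0.0660 = 1.864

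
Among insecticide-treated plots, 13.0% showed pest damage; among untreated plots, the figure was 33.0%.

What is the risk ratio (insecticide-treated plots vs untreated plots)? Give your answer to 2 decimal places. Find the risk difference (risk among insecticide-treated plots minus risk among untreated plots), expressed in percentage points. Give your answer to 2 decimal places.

RR = 0.1300 / 0.3300 = 0.39
risk difference = 0.1300 − 0.3300 = -0.2000 → -20.00 percentage points

RR = 0.39; RD = -20.00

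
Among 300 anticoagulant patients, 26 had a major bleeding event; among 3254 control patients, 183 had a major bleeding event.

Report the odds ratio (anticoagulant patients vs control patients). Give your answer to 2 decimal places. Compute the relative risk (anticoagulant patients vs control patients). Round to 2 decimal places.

OR = 1.59; RR = 1.54

OR = (26 × 3071) / (274 × 183) = 79846/50142 ≈ 1.59
risk, anticoagulant patients = 26/300 = 0.0867
risk, control patients = 183/3254 = 0.0562
RR = 0.0867 / 0.0562 = 1.54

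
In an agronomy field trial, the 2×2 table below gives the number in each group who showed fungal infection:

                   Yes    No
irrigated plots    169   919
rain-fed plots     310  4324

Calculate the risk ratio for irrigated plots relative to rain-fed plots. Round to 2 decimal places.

2.32

risk, irrigated plots = 169/1088 = 0.1553
risk, rain-fed plots = 310/4634 = 0.0669
RR = 0.1553 / 0.0669 = 2.32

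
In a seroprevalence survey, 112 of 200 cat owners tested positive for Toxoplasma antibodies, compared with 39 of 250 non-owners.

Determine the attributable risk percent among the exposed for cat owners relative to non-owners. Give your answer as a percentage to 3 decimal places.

AR% = 72.143%

risk, cat owners = 112/200 = 0.5600
risk, non-owners = 39/250 = 0.1560
AR% = (0.5600 − 0.1560) / 0.5600 = 0.7214 → 72.143%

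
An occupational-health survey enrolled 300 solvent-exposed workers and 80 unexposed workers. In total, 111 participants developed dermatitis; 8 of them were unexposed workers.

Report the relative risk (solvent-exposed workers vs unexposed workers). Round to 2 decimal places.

solvent-exposed workers with the outcome: 111 − 8 = 103
solvent-exposed workers without the outcome: 300 − 103 = 197
unexposed workers without the outcome: 80 − 8 = 72
risk, solvent-exposed workers = 103/300 = 0.3433
risk, unexposed workers = 8/80 = 0.1000
RR = 0.3433 / 0.1000 = 3.43

3.43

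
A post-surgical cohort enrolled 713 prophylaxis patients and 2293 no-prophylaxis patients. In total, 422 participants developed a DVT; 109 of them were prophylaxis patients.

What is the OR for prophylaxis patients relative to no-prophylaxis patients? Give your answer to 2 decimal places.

1.14

prophylaxis patients without the outcome: 713 − 109 = 604
no-prophylaxis patients with the outcome: 422 − 109 = 313
no-prophylaxis patients without the outcome: 2293 − 313 = 1980
OR = (109 × 1980) / (604 × 313) = 215820/189052 ≈ 1.14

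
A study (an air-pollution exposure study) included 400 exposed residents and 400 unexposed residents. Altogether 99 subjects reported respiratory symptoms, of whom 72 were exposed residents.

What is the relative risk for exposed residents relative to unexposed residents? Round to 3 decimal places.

RR: 2.667

exposed residents without the outcome: 400 − 72 = 328
unexposed residents with the outcome: 99 − 72 = 27
unexposed residents without the outcome: 400 − 27 = 373
risk, exposed residents = 72/400 = 0.1800
risk, unexposed residents = 27/400 = 0.0675
RR = 0.1800 / 0.0675 = 2.667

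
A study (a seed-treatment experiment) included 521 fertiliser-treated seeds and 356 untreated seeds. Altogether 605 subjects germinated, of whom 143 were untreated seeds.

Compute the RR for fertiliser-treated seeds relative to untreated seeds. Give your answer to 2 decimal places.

RR ≈ 2.21

fertiliser-treated seeds with the outcome: 605 − 143 = 462
fertiliser-treated seeds without the outcome: 521 − 462 = 59
untreated seeds without the outcome: 356 − 143 = 213
risk, fertiliser-treated seeds = 462/521 = 0.8868
risk, untreated seeds = 143/356 = 0.4017
RR = 0.8868 / 0.4017 = 2.21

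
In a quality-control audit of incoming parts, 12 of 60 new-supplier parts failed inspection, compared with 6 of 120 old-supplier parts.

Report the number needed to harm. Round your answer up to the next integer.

risk, new-supplier parts = 12/60 = 0.200000
risk, old-supplier parts = 6/120 = 0.050000
absolute risk difference = 0.150000
1 / 0.150000 = 6.667 → round up → 7

NNH: 7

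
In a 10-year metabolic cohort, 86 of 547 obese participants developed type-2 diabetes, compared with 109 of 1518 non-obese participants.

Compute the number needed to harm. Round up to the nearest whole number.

12

risk, obese participants = 86/547 = 0.157221
risk, non-obese participants = 109/1518 = 0.071805
absolute risk difference = 0.085416
1 / 0.085416 = 11.707 → round up → 12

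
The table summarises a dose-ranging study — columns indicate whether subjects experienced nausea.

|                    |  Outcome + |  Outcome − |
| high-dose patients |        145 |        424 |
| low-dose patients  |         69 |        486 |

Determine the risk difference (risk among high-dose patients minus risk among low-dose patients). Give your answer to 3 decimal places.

risk, high-dose patients = 145/569 = 0.2548
risk, low-dose patients = 69/555 = 0.1243
risk difference = 0.2548 − 0.1243 = 0.131

0.131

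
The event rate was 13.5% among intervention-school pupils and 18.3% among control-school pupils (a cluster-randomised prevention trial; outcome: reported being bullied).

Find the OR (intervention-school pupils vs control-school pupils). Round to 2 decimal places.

odds, intervention-school pupils = 0.1350/0.8650 = 0.1561
odds, control-school pupils = 0.1830/0.8170 = 0.2240
OR = 0.1561 / 0.2240 = 0.70

OR = 0.70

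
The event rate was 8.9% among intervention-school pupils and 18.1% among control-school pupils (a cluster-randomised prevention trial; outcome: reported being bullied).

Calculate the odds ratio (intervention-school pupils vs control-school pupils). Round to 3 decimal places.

OR ≈ 0.442

odds, intervention-school pupils = 0.0890/0.9110 = 0.0977
odds, control-school pupils = 0.1810/0.8190 = 0.2210
OR = 0.0977 / 0.2210 = 0.442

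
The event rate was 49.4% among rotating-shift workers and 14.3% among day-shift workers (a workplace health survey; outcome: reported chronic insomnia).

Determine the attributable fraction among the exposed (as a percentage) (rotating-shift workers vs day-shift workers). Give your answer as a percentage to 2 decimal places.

AR% = (0.4940 − 0.1430) / 0.4940 = 0.7105 → 71.05%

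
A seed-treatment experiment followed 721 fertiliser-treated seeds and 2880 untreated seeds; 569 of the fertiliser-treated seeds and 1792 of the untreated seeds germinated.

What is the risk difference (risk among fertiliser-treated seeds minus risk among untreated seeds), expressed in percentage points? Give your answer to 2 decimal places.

RD ≈ 16.70

risk, fertiliser-treated seeds = 569/721 = 0.7892
risk, untreated seeds = 1792/2880 = 0.6222
risk difference = 0.7892 − 0.6222 = 0.1670 → 16.70 percentage points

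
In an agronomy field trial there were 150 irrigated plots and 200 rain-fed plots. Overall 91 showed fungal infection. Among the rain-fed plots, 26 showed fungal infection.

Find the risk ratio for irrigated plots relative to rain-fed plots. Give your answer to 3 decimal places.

irrigated plots with the outcome: 91 − 26 = 65
irrigated plots without the outcome: 150 − 65 = 85
rain-fed plots without the outcome: 200 − 26 = 174
risk, irrigated plots = 65/150 = 0.4333
risk, rain-fed plots = 26/200 = 0.1300
RR = 0.4333 / 0.1300 = 3.333

RR: 3.333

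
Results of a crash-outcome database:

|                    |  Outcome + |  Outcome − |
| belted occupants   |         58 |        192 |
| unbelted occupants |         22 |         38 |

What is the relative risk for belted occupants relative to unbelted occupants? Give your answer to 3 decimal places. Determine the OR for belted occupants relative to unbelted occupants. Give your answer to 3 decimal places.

RR = 0.633; OR = 0.522

risk, belted occupants = 58/250 = 0.2320
risk, unbelted occupants = 22/60 = 0.3667
RR = 0.2320 / 0.3667 = 0.633
odds, belted occupants = 58/192 = 0.3021
odds, unbelted occupants = 22/38 = 0.5789
OR = 0.3021 / 0.5789 = 0.522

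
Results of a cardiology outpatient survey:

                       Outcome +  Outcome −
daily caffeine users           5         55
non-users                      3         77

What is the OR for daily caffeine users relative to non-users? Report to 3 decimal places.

OR = (5 × 77) / (55 × 3) = 385/165 ≈ 2.333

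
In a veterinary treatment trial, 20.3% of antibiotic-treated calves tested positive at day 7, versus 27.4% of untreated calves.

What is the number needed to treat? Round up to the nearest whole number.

absolute risk difference = 0.071000
1 / 0.071000 = 14.085 → round up → 15

NNT ≈ 15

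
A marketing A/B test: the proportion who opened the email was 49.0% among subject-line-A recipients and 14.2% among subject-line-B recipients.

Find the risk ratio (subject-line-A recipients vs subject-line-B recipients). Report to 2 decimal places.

RR = 0.4900 / 0.1420 = 3.45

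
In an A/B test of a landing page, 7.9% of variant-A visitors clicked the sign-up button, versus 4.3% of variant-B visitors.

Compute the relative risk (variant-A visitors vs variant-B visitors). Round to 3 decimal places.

RR = 0.07900 / 0.04300 = 1.837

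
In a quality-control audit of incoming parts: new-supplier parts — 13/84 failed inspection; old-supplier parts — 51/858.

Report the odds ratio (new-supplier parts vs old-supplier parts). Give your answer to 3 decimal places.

OR = (13 × 807) / (71 × 51) = 10491/3621 ≈ 2.897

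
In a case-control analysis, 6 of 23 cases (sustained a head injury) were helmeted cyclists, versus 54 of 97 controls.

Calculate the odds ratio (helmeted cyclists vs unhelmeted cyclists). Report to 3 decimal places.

odds, helmeted cyclists = 6/54 = 0.1111
odds, unhelmeted cyclists = 17/43 = 0.3953
OR = 0.1111 / 0.3953 = 0.281

0.281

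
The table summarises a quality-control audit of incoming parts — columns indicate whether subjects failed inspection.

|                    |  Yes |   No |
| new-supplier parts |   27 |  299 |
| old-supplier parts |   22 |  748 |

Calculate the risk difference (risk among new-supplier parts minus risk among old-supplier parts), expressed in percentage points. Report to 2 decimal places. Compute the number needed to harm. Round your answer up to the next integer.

risk, new-supplier parts = 27/326 = 0.08282
risk, old-supplier parts = 22/770 = 0.02857
risk difference = 0.08282 − 0.02857 = 0.05425 → 5.43 percentage points
absolute risk difference = 0.054251
1 / 0.054251 = 18.433 → round up → 19

RD = 5.43; NNH = 19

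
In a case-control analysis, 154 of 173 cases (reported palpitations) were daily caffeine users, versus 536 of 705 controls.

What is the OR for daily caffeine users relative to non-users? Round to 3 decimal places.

OR = (154 × 169) / (536 × 19) = 26026/10184 ≈ 2.556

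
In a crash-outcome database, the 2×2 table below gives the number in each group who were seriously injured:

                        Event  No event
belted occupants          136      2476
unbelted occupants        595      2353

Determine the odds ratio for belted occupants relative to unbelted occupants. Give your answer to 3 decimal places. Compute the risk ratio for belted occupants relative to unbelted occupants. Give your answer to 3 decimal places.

odds, belted occupants = 136/2476 = 0.0549
odds, unbelted occupants = 595/2353 = 0.2529
OR = 0.0549 / 0.2529 = 0.217
risk, belted occupants = 136/2612 = 0.0521
risk, unbelted occupants = 595/2948 = 0.2018
RR = 0.0521 / 0.2018 = 0.258

OR = 0.217; RR = 0.258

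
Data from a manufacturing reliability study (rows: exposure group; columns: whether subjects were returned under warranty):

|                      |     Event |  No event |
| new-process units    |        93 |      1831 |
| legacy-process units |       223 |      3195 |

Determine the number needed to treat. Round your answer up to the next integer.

NNT ≈ 60

risk, new-process units = 93/1924 = 0.048337
risk, legacy-process units = 223/3418 = 0.065243
absolute risk difference = 0.016906
1 / 0.016906 = 59.151 → round up → 60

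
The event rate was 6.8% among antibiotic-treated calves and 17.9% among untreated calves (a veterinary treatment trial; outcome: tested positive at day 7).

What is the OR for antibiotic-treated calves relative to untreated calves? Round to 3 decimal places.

0.335

odds, antibiotic-treated calves = 0.0680/0.9320 = 0.0730
odds, untreated calves = 0.1790/0.8210 = 0.2180
OR = 0.0730 / 0.2180 = 0.335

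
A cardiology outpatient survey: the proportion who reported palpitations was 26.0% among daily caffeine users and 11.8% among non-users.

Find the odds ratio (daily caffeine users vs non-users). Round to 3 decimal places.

odds, daily caffeine users = 0.2600/0.7400 = 0.3514
odds, non-users = 0.1180/0.8820 = 0.1338
OR = 0.3514 / 0.1338 = 2.626

OR ≈ 2.626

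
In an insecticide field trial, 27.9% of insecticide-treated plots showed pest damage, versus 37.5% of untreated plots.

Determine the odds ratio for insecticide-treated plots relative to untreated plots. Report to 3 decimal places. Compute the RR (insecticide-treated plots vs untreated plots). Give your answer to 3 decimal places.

OR = 0.645; RR = 0.744

odds, insecticide-treated plots = 0.2790/0.7210 = 0.3870
odds, untreated plots = 0.3750/0.6250 = 0.6000
OR = 0.3870 / 0.6000 = 0.645
RR = 0.2790 / 0.3750 = 0.744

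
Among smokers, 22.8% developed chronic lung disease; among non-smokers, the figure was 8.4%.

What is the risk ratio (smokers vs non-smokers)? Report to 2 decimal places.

RR = 0.2280 / 0.0840 = 2.71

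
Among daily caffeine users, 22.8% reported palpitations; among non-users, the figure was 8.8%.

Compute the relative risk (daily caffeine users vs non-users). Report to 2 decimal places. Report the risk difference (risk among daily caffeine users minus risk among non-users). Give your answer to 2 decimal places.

RR = 0.2280 / 0.0880 = 2.59
risk difference = 0.2280 − 0.0880 = 0.14

RR = 2.59; RD = 0.14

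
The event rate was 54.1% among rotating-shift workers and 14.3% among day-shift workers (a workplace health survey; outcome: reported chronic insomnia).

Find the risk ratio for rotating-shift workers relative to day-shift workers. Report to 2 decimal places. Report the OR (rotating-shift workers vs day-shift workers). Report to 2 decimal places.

RR = 3.78; OR = 7.06

RR = 0.5410 / 0.1430 = 3.78
odds, rotating-shift workers = 0.5410/0.4590 = 1.1786
odds, day-shift workers = 0.1430/0.8570 = 0.1669
OR = 1.1786 / 0.1669 = 7.06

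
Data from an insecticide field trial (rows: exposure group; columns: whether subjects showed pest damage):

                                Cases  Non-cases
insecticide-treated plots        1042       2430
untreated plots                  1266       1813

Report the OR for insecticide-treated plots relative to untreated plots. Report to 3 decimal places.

OR = (1042 × 1813) / (2430 × 1266) = 1889146/3076380 ≈ 0.614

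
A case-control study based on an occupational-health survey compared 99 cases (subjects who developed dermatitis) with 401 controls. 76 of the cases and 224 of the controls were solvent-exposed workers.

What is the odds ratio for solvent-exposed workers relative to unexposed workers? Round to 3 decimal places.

OR = (76 × 177) / (224 × 23) = 13452/5152 ≈ 2.611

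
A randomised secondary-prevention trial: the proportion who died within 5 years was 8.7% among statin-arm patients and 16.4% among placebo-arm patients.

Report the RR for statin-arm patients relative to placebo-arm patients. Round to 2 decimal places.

RR = 0.0870 / 0.1640 = 0.53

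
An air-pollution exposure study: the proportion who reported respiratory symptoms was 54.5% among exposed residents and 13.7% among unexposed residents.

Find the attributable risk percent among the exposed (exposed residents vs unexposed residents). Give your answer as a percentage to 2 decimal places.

AR% = (0.5450 − 0.1370) / 0.5450 = 0.7486 → 74.86%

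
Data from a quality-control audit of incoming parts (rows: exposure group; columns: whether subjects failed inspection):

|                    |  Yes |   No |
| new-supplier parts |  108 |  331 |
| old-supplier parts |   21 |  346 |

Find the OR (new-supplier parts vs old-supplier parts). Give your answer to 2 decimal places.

5.38

odds, new-supplier parts = 108/331 = 0.3263
odds, old-supplier parts = 21/346 = 0.0607
OR = 0.3263 / 0.0607 = 5.38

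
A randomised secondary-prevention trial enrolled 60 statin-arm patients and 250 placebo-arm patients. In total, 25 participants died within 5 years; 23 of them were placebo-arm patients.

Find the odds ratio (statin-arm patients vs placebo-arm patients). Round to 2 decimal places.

statin-arm patients with the outcome: 25 − 23 = 2
statin-arm patients without the outcome: 60 − 2 = 58
placebo-arm patients without the outcome: 250 − 23 = 227
odds, statin-arm patients = 2/58 = 0.03448
odds, placebo-arm patients = 23/227 = 0.10132
OR = 0.03448 / 0.10132 = 0.34

OR ≈ 0.34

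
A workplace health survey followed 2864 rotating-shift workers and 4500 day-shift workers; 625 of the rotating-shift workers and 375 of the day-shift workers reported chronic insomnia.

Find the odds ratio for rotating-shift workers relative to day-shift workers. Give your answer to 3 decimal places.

OR = (625 × 4125) / (2239 × 375) = 2578125/839625 ≈ 3.071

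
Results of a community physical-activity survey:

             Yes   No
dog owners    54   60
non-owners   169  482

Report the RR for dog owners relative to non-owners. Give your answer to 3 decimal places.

risk, dog owners = 54/114 = 0.4737
risk, non-owners = 169/651 = 0.2596
RR = 0.4737 / 0.2596 = 1.825

1.825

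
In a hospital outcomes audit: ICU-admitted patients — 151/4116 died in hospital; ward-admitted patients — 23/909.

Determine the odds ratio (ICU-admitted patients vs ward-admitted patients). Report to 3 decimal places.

OR = (151 × 886) / (3965 × 23) = 133786/91195 ≈ 1.467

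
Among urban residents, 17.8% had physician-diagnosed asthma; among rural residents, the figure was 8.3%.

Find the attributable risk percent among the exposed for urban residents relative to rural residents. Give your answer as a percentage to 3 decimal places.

AR% = (0.1780 − 0.0830) / 0.1780 = 0.5337 → 53.371%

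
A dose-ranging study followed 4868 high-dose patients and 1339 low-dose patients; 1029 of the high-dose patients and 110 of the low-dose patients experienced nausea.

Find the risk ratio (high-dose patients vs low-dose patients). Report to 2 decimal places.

RR ≈ 2.57

risk, high-dose patients = 1029/4868 = 0.2114
risk, low-dose patients = 110/1339 = 0.0822
RR = 0.2114 / 0.0822 = 2.57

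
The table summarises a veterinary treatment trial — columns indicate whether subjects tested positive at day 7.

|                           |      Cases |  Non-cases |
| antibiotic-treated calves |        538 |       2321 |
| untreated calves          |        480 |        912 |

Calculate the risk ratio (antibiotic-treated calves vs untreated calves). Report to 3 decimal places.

RR ≈ 0.546

risk, antibiotic-treated calves = 538/2859 = 0.1882
risk, untreated calves = 480/1392 = 0.3448
RR = 0.1882 / 0.3448 = 0.546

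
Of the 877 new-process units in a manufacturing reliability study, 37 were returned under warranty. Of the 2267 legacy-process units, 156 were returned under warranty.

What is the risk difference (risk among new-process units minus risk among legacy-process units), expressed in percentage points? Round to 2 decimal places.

RD = -2.66

risk, new-process units = 37/877 = 0.04219
risk, legacy-process units = 156/2267 = 0.06881
risk difference = 0.04219 − 0.06881 = -0.02662 → -2.66 percentage points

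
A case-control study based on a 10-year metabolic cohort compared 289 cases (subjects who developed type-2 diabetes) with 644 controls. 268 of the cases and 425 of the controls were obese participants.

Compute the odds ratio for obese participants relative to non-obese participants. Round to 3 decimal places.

6.576

odds, obese participants = 268/425 = 0.6306
odds, non-obese participants = 21/219 = 0.0959
OR = 0.6306 / 0.0959 = 6.576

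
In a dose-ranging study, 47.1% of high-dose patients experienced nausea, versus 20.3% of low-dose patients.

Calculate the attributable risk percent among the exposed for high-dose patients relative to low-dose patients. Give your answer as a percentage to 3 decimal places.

AR% = (0.4710 − 0.2030) / 0.4710 = 0.5690 → 56.900%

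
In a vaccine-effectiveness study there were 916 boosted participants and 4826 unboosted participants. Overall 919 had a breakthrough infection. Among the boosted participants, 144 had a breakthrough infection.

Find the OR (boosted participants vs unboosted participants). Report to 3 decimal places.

boosted participants without the outcome: 916 − 144 = 772
unboosted participants with the outcome: 919 − 144 = 775
unboosted participants without the outcome: 4826 − 775 = 4051
OR = (144 × 4051) / (772 × 775) = 583344/598300 ≈ 0.975

OR = 0.975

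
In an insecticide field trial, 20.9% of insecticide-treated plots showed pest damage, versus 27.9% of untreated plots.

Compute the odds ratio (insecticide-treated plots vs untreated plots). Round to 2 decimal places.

OR: 0.68

odds, insecticide-treated plots = 0.2090/0.7910 = 0.2642
odds, untreated plots = 0.2790/0.7210 = 0.3870
OR = 0.2642 / 0.3870 = 0.68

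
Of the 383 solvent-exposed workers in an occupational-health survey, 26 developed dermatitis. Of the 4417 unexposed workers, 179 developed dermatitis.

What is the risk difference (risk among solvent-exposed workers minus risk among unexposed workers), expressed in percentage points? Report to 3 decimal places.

RD ≈ 2.736

risk, solvent-exposed workers = 26/383 = 0.06789
risk, unexposed workers = 179/4417 = 0.04053
risk difference = 0.06789 − 0.04053 = 0.02736 → 2.736 percentage points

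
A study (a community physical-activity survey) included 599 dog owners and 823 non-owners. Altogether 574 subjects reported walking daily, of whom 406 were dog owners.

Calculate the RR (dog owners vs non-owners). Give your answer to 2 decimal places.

RR: 3.32

dog owners without the outcome: 599 − 406 = 193
non-owners with the outcome: 574 − 406 = 168
non-owners without the outcome: 823 − 168 = 655
risk, dog owners = 406/599 = 0.6778
risk, non-owners = 168/823 = 0.2041
RR = 0.6778 / 0.2041 = 3.32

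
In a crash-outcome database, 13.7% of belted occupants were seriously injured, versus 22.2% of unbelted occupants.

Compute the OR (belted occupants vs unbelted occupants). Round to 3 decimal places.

odds, belted occupants = 0.1370/0.8630 = 0.1587
odds, unbelted occupants = 0.2220/0.7780 = 0.2853
OR = 0.1587 / 0.2853 = 0.556

OR = 0.556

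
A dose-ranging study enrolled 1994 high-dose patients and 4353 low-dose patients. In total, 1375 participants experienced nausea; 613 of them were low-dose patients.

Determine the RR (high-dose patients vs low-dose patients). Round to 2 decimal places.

RR = 2.71

high-dose patients with the outcome: 1375 − 613 = 762
high-dose patients without the outcome: 1994 − 762 = 1232
low-dose patients without the outcome: 4353 − 613 = 3740
risk, high-dose patients = 762/1994 = 0.3821
risk, low-dose patients = 613/4353 = 0.1408
RR = 0.3821 / 0.1408 = 2.71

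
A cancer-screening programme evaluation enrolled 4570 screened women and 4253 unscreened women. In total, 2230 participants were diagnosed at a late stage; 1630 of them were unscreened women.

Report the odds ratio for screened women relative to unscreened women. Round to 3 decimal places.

screened women with the outcome: 2230 − 1630 = 600
screened women without the outcome: 4570 − 600 = 3970
unscreened women without the outcome: 4253 − 1630 = 2623
OR = (600 × 2623) / (3970 × 1630) = 1573800/6471100 ≈ 0.243

OR: 0.243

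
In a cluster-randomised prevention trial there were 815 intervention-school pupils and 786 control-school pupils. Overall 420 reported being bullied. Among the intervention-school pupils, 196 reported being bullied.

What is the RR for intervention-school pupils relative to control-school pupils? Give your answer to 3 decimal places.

RR = 0.844

intervention-school pupils without the outcome: 815 − 196 = 619
control-school pupils with the outcome: 420 − 196 = 224
control-school pupils without the outcome: 786 − 224 = 562
risk, intervention-school pupils = 196/815 = 0.2405
risk, control-school pupils = 224/786 = 0.2850
RR = 0.2405 / 0.2850 = 0.844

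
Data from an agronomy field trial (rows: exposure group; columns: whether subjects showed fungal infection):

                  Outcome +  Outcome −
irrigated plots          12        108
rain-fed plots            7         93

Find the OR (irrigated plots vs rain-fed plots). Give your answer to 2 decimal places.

odds, irrigated plots = 12/108 = 0.1111
odds, rain-fed plots = 7/93 = 0.0753
OR = 0.1111 / 0.0753 = 1.48

OR: 1.48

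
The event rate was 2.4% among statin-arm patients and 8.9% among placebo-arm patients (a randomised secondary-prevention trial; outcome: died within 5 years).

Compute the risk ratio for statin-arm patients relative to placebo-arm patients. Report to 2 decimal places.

RR = 0.02400 / 0.08900 = 0.27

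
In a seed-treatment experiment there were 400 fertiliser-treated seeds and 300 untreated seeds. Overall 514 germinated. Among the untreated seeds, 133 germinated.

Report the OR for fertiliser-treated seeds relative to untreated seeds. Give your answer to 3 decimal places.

fertiliser-treated seeds with the outcome: 514 − 133 = 381
fertiliser-treated seeds without the outcome: 400 − 381 = 19
untreated seeds without the outcome: 300 − 133 = 167
OR = (381 × 167) / (19 × 133) = 63627/2527 ≈ 25.179

OR ≈ 25.179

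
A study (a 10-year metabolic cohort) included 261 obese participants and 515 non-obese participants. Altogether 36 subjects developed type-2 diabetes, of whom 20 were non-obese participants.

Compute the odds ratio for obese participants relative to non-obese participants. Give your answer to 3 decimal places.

1.616

obese participants with the outcome: 36 − 20 = 16
obese participants without the outcome: 261 − 16 = 245
non-obese participants without the outcome: 515 − 20 = 495
OR = (16 × 495) / (245 × 20) = 7920/4900 ≈ 1.616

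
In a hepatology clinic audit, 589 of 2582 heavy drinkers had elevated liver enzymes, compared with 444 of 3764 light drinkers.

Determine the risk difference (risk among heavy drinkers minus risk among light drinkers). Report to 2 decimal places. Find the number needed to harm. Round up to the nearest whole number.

risk, heavy drinkers = 589/2582 = 0.2281
risk, light drinkers = 444/3764 = 0.1180
risk difference = 0.2281 − 0.1180 = 0.11
absolute risk difference = 0.110158
1 / 0.110158 = 9.078 → round up → 10

RD = 0.11; NNH = 10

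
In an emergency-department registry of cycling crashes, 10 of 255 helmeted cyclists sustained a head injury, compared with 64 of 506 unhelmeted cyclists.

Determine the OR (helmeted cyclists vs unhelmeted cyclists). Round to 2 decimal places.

OR = (10 × 442) / (245 × 64) = 4420/15680 ≈ 0.28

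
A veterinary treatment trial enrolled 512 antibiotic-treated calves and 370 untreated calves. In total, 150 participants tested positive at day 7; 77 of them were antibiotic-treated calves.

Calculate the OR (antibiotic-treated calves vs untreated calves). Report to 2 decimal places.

OR = 0.72

antibiotic-treated calves without the outcome: 512 − 77 = 435
untreated calves with the outcome: 150 − 77 = 73
untreated calves without the outcome: 370 − 73 = 297
odds, antibiotic-treated calves = 77/435 = 0.1770
odds, untreated calves = 73/297 = 0.2458
OR = 0.1770 / 0.2458 = 0.72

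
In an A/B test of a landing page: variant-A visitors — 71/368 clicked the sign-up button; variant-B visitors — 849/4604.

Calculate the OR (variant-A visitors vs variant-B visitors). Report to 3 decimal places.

OR: 1.057

odds, variant-A visitors = 71/297 = 0.2391
odds, variant-B visitors = 849/3755 = 0.2261
OR = 0.2391 / 0.2261 = 1.057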